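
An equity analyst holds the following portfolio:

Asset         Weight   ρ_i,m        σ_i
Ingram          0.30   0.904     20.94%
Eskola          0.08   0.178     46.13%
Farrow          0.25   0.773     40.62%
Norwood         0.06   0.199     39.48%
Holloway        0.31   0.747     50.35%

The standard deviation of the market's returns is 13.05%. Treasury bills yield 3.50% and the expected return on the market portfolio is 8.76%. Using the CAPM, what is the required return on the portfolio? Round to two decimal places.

β_Ingram = 0.904 × 20.94% / 13.05% = 1.4506
β_Eskola = 0.178 × 46.13% / 13.05% = 0.6292
β_Farrow = 0.773 × 40.62% / 13.05% = 2.4061
β_Norwood = 0.199 × 39.48% / 13.05% = 0.6020
β_Holloway = 0.747 × 50.35% / 13.05% = 2.8821
β_P = Σ w_i β_i = 0.30×1.4506 + 0.08×0.6292 + 0.25×2.4061 + 0.06×0.6020 + 0.31×2.8821 = 2.0166
MRP = 8.76% − 3.50% = 5.26%
E(R_P) = R_f + β_P × MRP = 3.50% + 2.0166 × 5.26% = 14.11%

14.11%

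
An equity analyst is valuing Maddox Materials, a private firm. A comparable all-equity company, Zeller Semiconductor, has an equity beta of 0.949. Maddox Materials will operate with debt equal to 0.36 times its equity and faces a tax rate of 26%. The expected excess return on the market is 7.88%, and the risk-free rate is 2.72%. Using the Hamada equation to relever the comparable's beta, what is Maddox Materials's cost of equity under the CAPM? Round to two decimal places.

12.19%

β_L = β_U × [1 + (1 − t)(D/E)] = 0.949 × [1 + (1 − 0.26) × 0.36]
    = 0.949 × [1 + 0.74 × 0.36] = 0.949 × 1.2664 = 1.2018
E(R) = R_f + β_L × MRP = 2.72% + 1.2018 × 7.88% = 12.19%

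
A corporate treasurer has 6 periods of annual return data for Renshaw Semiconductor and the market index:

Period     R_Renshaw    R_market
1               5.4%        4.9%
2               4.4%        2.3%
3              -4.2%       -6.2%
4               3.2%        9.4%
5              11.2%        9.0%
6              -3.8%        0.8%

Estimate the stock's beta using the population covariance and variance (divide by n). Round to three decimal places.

Mean R_i = (5.4 + 4.4 − 4.2 + 3.2 + 11.2 − 3.8) / 6 = 2.7000%
Mean R_m = (4.9 + 2.3 − 6.2 + 9.4 + 9.0 + 0.8) / 6 = 3.3667%
Σ(R_i − R̄_i)(R_m − R̄_m) = 135.9200  ⇒  Cov = 135.9200 / 6 = 22.6533
Σ(R_m − R̄_m)² = 169.7333  ⇒  Var(R_m) = 169.7333 / 6 = 28.2889
β = Cov / Var(R_m) = 22.6533 / 28.2889 = 0.8008

0.801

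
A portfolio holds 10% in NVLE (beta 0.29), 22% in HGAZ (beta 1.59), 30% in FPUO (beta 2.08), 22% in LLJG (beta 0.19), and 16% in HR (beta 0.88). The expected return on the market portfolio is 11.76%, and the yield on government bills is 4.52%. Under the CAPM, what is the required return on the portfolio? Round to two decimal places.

β_P = Σ w_i β_i = 0.10×0.29 + 0.22×1.59 + 0.30×2.08 + 0.22×0.19 + 0.16×0.88 = 1.1854
MRP = 11.76% − 4.52% = 7.24%
E(R_P) = R_f + β_P × MRP = 4.52% + 1.1854 × 7.24% = 13.10%

13.10%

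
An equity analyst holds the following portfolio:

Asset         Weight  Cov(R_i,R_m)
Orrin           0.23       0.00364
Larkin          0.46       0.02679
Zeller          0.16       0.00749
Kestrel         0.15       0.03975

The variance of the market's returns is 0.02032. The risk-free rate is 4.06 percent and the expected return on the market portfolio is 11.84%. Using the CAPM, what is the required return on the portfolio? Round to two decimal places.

11.84%

β_Orrin = 0.00364 / 0.02032 = 0.1791
β_Larkin = 0.02679 / 0.02032 = 1.3184
β_Zeller = 0.00749 / 0.02032 = 0.3686
β_Kestrel = 0.03975 / 0.02032 = 1.9562
β_P = Σ w_i β_i = 0.23×0.1791 + 0.46×1.3184 + 0.16×0.3686 + 0.15×1.9562 = 1.0001
MRP = 11.84% − 4.06% = 7.78%
E(R_P) = R_f + β_P × MRP = 4.06% + 1.0001 × 7.78% = 11.84%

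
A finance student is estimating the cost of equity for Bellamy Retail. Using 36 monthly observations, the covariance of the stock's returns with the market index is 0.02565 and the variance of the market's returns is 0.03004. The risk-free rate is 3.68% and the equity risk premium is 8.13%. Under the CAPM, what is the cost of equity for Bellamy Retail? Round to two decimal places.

10.62%

β = Cov(R_i, R_m) / Var(R_m) = 0.02565 / 0.03004 = 0.8539
E(R) = R_f + β × MRP = 3.68% + 0.8539 × 8.13% = 10.62%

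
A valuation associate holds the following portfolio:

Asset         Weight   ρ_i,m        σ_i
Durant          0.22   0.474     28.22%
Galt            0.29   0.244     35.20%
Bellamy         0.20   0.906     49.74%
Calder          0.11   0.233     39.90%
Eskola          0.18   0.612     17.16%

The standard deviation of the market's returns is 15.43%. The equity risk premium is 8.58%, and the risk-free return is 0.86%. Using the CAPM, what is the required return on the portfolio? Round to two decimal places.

β_Durant = 0.474 × 28.22% / 15.43% = 0.8669
β_Galt = 0.244 × 35.20% / 15.43% = 0.5566
β_Bellamy = 0.906 × 49.74% / 15.43% = 2.9206
β_Calder = 0.233 × 39.90% / 15.43% = 0.6025
β_Eskola = 0.612 × 17.16% / 15.43% = 0.6806
β_P = Σ w_i β_i = 0.22×0.8669 + 0.29×0.5566 + 0.20×2.9206 + 0.11×0.6025 + 0.18×0.6806 = 1.1250
E(R_P) = R_f + β_P × MRP = 0.86% + 1.1250 × 8.58% = 10.51%

10.51%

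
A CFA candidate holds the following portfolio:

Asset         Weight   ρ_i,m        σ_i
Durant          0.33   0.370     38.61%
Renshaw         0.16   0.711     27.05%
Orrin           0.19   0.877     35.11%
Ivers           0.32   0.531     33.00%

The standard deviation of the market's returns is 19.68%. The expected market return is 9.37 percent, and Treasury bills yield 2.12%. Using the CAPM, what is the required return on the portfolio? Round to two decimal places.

9.21%

β_Durant = 0.370 × 38.61% / 19.68% = 0.7259
β_Renshaw = 0.711 × 27.05% / 19.68% = 0.9773
β_Orrin = 0.877 × 35.11% / 19.68% = 1.5646
β_Ivers = 0.531 × 33.00% / 19.68% = 0.8904
β_P = Σ w_i β_i = 0.33×0.7259 + 0.16×0.9773 + 0.19×1.5646 + 0.32×0.8904 = 0.9781
MRP = 9.37% − 2.12% = 7.25%
E(R_P) = R_f + β_P × MRP = 2.12% + 0.9781 × 7.25% = 9.21%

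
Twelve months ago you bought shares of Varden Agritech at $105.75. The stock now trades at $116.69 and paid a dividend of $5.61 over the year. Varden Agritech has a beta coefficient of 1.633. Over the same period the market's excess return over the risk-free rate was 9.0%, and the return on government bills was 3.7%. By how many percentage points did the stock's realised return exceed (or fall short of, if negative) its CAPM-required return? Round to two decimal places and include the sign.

Realised HPR = (P1 + D1 − P0) / P0 = (116.69 + 5.61 − 105.75) / 105.75 = 16.55 / 105.75 = 15.6501%
CAPM required = R_f + β·MRP = 3.7% + 1.633 × 9.0% = 18.3970%
α = realised − required = 15.6501% − 18.3970% = -2.75%

-2.75%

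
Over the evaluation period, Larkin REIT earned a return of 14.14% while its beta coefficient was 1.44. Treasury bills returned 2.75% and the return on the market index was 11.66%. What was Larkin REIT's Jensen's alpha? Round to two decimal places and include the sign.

-1.44%

Market excess return = 11.66% − 2.75% = 8.91%
CAPM benchmark = R_f + β(R_m − R_f) = 2.75% + 1.44 × 8.91% = 15.5804%
α = actual − benchmark = 14.14% − 15.5804% = -1.44%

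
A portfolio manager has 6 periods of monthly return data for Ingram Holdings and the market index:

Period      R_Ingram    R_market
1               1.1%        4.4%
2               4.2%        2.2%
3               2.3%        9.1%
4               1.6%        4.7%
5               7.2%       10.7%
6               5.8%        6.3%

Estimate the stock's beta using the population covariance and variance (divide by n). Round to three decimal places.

0.354

Mean R_i = (1.1 + 4.2 + 2.3 + 1.6 + 7.2 + 5.8) / 6 = 3.7000%
Mean R_m = (4.4 + 2.2 + 9.1 + 4.7 + 10.7 + 6.3) / 6 = 6.2333%
Σ(R_i − R̄_i)(R_m − R̄_m) = 17.7300  ⇒  Cov = 17.7300 / 6 = 2.9550
Σ(R_m − R̄_m)² = 50.1533  ⇒  Var(R_m) = 50.1533 / 6 = 8.3589
β = Cov / Var(R_m) = 2.9550 / 8.3589 = 0.3535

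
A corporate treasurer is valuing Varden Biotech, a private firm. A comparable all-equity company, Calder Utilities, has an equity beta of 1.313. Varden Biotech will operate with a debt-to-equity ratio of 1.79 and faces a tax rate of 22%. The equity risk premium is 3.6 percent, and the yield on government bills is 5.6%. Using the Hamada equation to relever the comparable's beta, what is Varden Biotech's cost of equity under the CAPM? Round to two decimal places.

β_L = β_U × [1 + (1 − t)(D/E)] = 1.313 × [1 + (1 − 0.22) × 1.79]
    = 1.313 × [1 + 0.78 × 1.79] = 1.313 × 2.3962 = 3.1462
E(R) = R_f + β_L × MRP = 5.6% + 3.1462 × 3.6% = 16.93%

16.93%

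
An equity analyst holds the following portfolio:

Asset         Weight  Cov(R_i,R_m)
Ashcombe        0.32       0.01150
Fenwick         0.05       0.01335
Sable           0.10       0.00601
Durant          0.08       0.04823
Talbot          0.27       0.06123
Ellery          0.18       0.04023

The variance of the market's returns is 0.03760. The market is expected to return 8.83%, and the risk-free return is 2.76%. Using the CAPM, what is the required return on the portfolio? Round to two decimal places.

β_Ashcombe = 0.01150 / 0.03760 = 0.3059
β_Fenwick = 0.01335 / 0.03760 = 0.3551
β_Sable = 0.00601 / 0.03760 = 0.1598
β_Durant = 0.04823 / 0.03760 = 1.2827
β_Talbot = 0.06123 / 0.03760 = 1.6285
β_Ellery = 0.04023 / 0.03760 = 1.0699
β_P = Σ w_i β_i = 0.32×0.3059 + 0.05×0.3551 + 0.10×0.1598 + 0.08×1.2827 + 0.27×1.6285 + 0.18×1.0699 = 0.8665
MRP = 8.83% − 2.76% = 6.07%
E(R_P) = R_f + β_P × MRP = 2.76% + 0.8665 × 6.07% = 8.02%

8.02%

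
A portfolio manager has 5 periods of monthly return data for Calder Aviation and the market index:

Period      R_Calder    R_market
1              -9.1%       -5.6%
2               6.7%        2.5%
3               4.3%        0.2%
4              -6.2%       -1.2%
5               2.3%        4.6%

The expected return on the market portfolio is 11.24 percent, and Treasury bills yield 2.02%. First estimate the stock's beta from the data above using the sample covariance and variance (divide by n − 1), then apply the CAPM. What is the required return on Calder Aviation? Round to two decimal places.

Mean R_i = (-9.1 + 6.7 + 4.3 − 6.2 + 2.3) / 5 = -0.4000%
Mean R_m = (-5.6 + 2.5 + 0.2 − 1.2 + 4.6) / 5 = 0.1000%
Σ(R_i − R̄_i)(R_m − R̄_m) = 86.7900  ⇒  Cov = 86.7900 / 4 = 21.6975
Σ(R_m − R̄_m)² = 60.2000  ⇒  Var(R_m) = 60.2000 / 4 = 15.0500
β = Cov / Var(R_m) = 21.6975 / 15.0500 = 1.4417
MRP = 11.24% − 2.02% = 9.22%
E(R) = R_f + β × MRP = 2.02% + 1.4417 × 9.22% = 15.31%

15.31%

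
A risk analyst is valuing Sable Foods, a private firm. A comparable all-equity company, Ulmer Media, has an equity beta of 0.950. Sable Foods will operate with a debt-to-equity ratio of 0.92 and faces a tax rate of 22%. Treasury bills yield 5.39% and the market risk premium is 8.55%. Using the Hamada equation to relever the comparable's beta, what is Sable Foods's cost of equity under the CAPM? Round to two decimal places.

19.34%

β_L = β_U × [1 + (1 − t)(D/E)] = 0.950 × [1 + (1 − 0.22) × 0.92]
    = 0.950 × [1 + 0.78 × 0.92] = 0.950 × 1.7176 = 1.6317
E(R) = R_f + β_L × MRP = 5.39% + 1.6317 × 8.55% = 19.34%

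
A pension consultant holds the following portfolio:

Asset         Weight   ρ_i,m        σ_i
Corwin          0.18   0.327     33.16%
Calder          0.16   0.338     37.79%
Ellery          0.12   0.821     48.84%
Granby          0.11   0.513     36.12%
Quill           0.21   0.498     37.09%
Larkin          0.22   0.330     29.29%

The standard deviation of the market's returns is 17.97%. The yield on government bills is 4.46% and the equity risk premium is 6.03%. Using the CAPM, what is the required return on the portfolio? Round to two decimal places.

β_Corwin = 0.327 × 33.16% / 17.97% = 0.6034
β_Calder = 0.338 × 37.79% / 17.97% = 0.7108
β_Ellery = 0.821 × 48.84% / 17.97% = 2.2314
β_Granby = 0.513 × 36.12% / 17.97% = 1.0311
β_Quill = 0.498 × 37.09% / 17.97% = 1.0279
β_Larkin = 0.330 × 29.29% / 17.97% = 0.5379
β_P = Σ w_i β_i = 0.18×0.6034 + 0.16×0.7108 + 0.12×2.2314 + 0.11×1.0311 + 0.21×1.0279 + 0.22×0.5379 = 0.9377
E(R_P) = R_f + β_P × MRP = 4.46% + 0.9377 × 6.03% = 10.11%

10.11%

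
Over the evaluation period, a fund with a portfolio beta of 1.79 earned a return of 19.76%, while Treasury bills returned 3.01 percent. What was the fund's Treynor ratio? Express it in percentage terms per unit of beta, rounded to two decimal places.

Treynor = (R_P − R_f) / β_P = (19.76% − 3.01%) / 1.7900 = 16.75% / 1.7900 = 9.36%

9.36%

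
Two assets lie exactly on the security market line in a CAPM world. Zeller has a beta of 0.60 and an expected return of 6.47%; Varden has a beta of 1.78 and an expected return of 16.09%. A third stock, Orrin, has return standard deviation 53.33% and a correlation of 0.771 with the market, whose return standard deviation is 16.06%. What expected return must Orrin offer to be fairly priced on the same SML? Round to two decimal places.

MRP = (16.09% − 6.47%) / (1.78 − 0.60) = 8.1525%
R_f = 6.47% − 0.60 × 8.1525% = 1.5785%
β_Orrin = ρ·σ_i/σ_m = 0.771 × 53.33 / 16.06 = 2.5602
E(R_Orrin) = R_f + β × MRP = 1.5785% + 2.5602 × 8.1525% = 22.45%

22.45%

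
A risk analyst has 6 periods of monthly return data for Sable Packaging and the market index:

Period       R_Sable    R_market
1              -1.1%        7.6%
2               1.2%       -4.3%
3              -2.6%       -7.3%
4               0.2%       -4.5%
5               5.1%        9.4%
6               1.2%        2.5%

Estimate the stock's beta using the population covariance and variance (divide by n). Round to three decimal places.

Mean R_i = (-1.1 + 1.2 − 2.6 + 0.2 + 5.1 + 1.2) / 6 = 0.6667%
Mean R_m = (7.6 − 4.3 − 7.3 − 4.5 + 9.4 + 2.5) / 6 = 0.5667%
Σ(R_i − R̄_i)(R_m − R̄_m) = 53.2333  ⇒  Cov = 53.2333 / 6 = 8.8722
Σ(R_m − R̄_m)² = 242.4733  ⇒  Var(R_m) = 242.4733 / 6 = 40.4122
β = Cov / Var(R_m) = 8.8722 / 40.4122 = 0.2195

0.220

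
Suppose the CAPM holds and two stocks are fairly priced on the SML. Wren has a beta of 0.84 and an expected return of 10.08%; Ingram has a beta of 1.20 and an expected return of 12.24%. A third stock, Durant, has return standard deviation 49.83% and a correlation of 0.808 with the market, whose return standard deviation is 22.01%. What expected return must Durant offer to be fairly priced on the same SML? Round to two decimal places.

MRP = (12.24% − 10.08%) / (1.20 − 0.84) = 6.0000%
R_f = 10.08% − 0.84 × 6.0000% = 5.0400%
β_Durant = ρ·σ_i/σ_m = 0.808 × 49.83 / 22.01 = 1.8293
E(R_Durant) = R_f + β × MRP = 5.0400% + 1.8293 × 6.0000% = 16.02%

16.02%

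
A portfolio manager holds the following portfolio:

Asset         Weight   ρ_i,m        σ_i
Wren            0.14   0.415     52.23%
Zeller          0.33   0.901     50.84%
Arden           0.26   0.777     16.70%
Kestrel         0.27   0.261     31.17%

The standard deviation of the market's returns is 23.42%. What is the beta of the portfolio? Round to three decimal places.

β_Wren = 0.415 × 52.23% / 23.42% = 0.9255
β_Zeller = 0.901 × 50.84% / 23.42% = 1.9559
β_Arden = 0.777 × 16.70% / 23.42% = 0.5541
β_Kestrel = 0.261 × 31.17% / 23.42% = 0.3474
β_P = Σ w_i β_i = 0.14×0.9255 + 0.33×1.9559 + 0.26×0.5541 + 0.27×0.3474 = 1.0129

1.013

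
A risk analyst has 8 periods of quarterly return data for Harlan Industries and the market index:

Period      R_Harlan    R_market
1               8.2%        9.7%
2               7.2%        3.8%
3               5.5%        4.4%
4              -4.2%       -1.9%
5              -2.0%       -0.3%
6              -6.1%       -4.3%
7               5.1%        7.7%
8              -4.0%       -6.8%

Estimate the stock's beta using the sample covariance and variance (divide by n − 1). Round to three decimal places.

0.919

Mean R_i = (8.2 + 7.2 + 5.5 − 4.2 − 2.0 − 6.1 + 5.1 − 4.0) / 8 = 1.2125%
Mean R_m = (9.7 + 3.8 + 4.4 − 1.9 − 0.3 − 4.3 + 7.7 − 6.8) / 8 = 1.5375%
Σ(R_i − R̄_i)(R_m − R̄_m) = 217.4663  ⇒  Cov = 217.4663 / 7 = 31.0666
Σ(R_m − R̄_m)² = 236.6988  ⇒  Var(R_m) = 236.6988 / 7 = 33.8141
β = Cov / Var(R_m) = 31.0666 / 33.8141 = 0.9187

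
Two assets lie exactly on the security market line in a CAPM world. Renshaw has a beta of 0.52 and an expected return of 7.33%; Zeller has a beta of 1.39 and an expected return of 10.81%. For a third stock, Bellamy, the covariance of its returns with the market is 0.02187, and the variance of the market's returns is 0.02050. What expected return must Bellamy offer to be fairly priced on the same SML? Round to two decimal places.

MRP = (10.81% − 7.33%) / (1.39 − 0.52) = 4.0000%
R_f = 7.33% − 0.52 × 4.0000% = 5.2500%
β_Bellamy = Cov / Var(R_m) = 0.02187 / 0.02050 = 1.0668
E(R_Bellamy) = R_f + β × MRP = 5.2500% + 1.0668 × 4.0000% = 9.52%

9.52%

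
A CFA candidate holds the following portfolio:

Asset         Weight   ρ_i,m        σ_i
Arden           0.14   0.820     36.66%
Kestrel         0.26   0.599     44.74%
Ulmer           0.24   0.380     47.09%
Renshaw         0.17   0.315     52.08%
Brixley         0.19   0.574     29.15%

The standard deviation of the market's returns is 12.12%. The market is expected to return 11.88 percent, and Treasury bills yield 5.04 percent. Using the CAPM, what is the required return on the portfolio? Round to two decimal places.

17.14%

β_Arden = 0.820 × 36.66% / 12.12% = 2.4803
β_Kestrel = 0.599 × 44.74% / 12.12% = 2.2112
β_Ulmer = 0.380 × 47.09% / 12.12% = 1.4764
β_Renshaw = 0.315 × 52.08% / 12.12% = 1.3536
β_Brixley = 0.574 × 29.15% / 12.12% = 1.3805
β_P = Σ w_i β_i = 0.14×2.4803 + 0.26×2.2112 + 0.24×1.4764 + 0.17×1.3536 + 0.19×1.3805 = 1.7689
MRP = 11.88% − 5.04% = 6.84%
E(R_P) = R_f + β_P × MRP = 5.04% + 1.7689 × 6.84% = 17.14%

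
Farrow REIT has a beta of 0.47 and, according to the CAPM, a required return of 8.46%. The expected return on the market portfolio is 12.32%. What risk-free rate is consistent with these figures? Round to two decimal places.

E(R) = R_f + β(E(R_m) − R_f) = R_f(1 − β) + β·E(R_m)
8.46% = R_f × (1 − 0.47) + 0.47 × 12.32%
8.46% = R_f × 0.53 + 5.7904%
R_f = (8.46% − 5.7904%) / 0.53 = 5.04%

5.04%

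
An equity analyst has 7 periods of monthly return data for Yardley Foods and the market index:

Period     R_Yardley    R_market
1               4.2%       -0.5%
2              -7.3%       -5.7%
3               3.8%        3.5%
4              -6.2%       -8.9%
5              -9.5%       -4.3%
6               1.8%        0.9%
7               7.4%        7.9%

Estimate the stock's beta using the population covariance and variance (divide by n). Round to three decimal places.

Mean R_i = (4.2 − 7.3 + 3.8 − 6.2 − 9.5 + 1.8 + 7.4) / 7 = -0.8286%
Mean R_m = (-0.5 − 5.7 + 3.5 − 8.9 − 4.3 + 0.9 + 7.9) / 7 = -1.0143%
Σ(R_i − R̄_i)(R_m − R̄_m) = 203.0371  ⇒  Cov = 203.0371 / 7 = 29.0053
Σ(R_m − R̄_m)² = 198.7086  ⇒  Var(R_m) = 198.7086 / 7 = 28.3869
β = Cov / Var(R_m) = 29.0053 / 28.3869 = 1.0218

1.022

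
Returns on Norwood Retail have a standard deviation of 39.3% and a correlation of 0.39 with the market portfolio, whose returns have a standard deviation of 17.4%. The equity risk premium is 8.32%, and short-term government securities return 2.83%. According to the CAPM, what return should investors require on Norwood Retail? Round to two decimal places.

10.16%

β = ρ × σ_i / σ_m = 0.39 × 39.3% / 17.4% = 0.8809
E(R) = 2.83% + 0.8809 × 8.32% = 10.16%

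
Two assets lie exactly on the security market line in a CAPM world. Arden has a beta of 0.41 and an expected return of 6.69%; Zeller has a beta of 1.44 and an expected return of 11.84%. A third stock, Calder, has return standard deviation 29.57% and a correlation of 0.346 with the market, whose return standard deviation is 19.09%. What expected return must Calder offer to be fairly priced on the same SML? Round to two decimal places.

MRP = (11.84% − 6.69%) / (1.44 − 0.41) = 5.0000%
R_f = 6.69% − 0.41 × 5.0000% = 4.6400%
β_Calder = ρ·σ_i/σ_m = 0.346 × 29.57 / 19.09 = 0.5359
E(R_Calder) = R_f + β × MRP = 4.6400% + 0.5359 × 5.0000% = 7.32%

7.32%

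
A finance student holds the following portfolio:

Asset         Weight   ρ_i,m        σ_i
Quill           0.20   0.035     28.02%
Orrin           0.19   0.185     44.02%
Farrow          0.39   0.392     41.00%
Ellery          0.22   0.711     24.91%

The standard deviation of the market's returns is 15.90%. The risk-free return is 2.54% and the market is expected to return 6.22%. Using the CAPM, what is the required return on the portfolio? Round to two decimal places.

5.30%

β_Quill = 0.035 × 28.02% / 15.90% = 0.0617
β_Orrin = 0.185 × 44.02% / 15.90% = 0.5122
β_Farrow = 0.392 × 41.00% / 15.90% = 1.0108
β_Ellery = 0.711 × 24.91% / 15.90% = 1.1139
β_P = Σ w_i β_i = 0.20×0.0617 + 0.19×0.5122 + 0.39×1.0108 + 0.22×1.1139 = 0.7489
MRP = 6.22% − 2.54% = 3.68%
E(R_P) = R_f + β_P × MRP = 2.54% + 0.7489 × 3.68% = 5.30%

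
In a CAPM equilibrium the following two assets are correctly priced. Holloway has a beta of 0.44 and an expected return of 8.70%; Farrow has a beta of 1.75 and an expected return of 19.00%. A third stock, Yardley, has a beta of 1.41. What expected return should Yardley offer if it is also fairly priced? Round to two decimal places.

16.33%

MRP (SML slope) = (19.00% − 8.70%) / (1.75 − 0.44) = 10.30% / 1.31 = 7.8626%
R_f (intercept) = 8.70% − 0.44 × 7.8626% = 5.2405%
E(R_Yardley) = R_f + β × MRP = 5.2405% + 1.41 × 7.8626% = 16.33%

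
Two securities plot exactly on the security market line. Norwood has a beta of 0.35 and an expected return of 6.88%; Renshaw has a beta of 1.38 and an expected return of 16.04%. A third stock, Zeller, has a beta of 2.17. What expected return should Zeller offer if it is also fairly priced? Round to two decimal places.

MRP (SML slope) = (16.04% − 6.88%) / (1.38 − 0.35) = 9.16% / 1.03 = 8.8932%
R_f (intercept) = 6.88% − 0.35 × 8.8932% = 3.7674%
E(R_Zeller) = R_f + β × MRP = 3.7674% + 2.17 × 8.8932% = 23.07%

23.07%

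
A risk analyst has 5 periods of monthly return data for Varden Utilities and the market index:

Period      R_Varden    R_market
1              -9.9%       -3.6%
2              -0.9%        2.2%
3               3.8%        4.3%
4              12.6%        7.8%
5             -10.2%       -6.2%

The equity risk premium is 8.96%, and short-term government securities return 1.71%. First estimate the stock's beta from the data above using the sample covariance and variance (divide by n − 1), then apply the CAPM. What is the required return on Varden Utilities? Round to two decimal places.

Mean R_i = (-9.9 − 0.9 + 3.8 + 12.6 − 10.2) / 5 = -0.9200%
Mean R_m = (-3.6 + 2.2 + 4.3 + 7.8 − 6.2) / 5 = 0.9000%
Σ(R_i − R̄_i)(R_m − R̄_m) = 215.6600  ⇒  Cov = 215.6600 / 4 = 53.9150
Σ(R_m − R̄_m)² = 131.5200  ⇒  Var(R_m) = 131.5200 / 4 = 32.8800
β = Cov / Var(R_m) = 53.9150 / 32.8800 = 1.6398
E(R) = R_f + β × MRP = 1.71% + 1.6398 × 8.96% = 16.40%

16.40%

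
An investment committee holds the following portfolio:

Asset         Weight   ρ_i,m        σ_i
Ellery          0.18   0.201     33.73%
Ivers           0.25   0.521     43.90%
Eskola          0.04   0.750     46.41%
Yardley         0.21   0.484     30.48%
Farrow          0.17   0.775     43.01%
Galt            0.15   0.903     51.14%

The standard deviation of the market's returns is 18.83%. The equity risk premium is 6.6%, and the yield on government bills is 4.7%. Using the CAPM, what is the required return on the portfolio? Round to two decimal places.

13.12%

β_Ellery = 0.201 × 33.73% / 18.83% = 0.3600
β_Ivers = 0.521 × 43.90% / 18.83% = 1.2147
β_Eskola = 0.750 × 46.41% / 18.83% = 1.8485
β_Yardley = 0.484 × 30.48% / 18.83% = 0.7834
β_Farrow = 0.775 × 43.01% / 18.83% = 1.7702
β_Galt = 0.903 × 51.14% / 18.83% = 2.4524
β_P = Σ w_i β_i = 0.18×0.3600 + 0.25×1.2147 + 0.04×1.8485 + 0.21×0.7834 + 0.17×1.7702 + 0.15×2.4524 = 1.2757
E(R_P) = R_f + β_P × MRP = 4.7% + 1.2757 × 6.6% = 13.12%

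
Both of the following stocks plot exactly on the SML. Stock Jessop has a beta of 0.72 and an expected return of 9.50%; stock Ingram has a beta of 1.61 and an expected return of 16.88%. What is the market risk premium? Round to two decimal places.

8.29%

Both satisfy E(R) = R_f + β·MRP, so the slope of the SML is
MRP = (16.88% − 9.50%) / (1.61 − 0.72) = 7.38% / 0.89 = 8.2921%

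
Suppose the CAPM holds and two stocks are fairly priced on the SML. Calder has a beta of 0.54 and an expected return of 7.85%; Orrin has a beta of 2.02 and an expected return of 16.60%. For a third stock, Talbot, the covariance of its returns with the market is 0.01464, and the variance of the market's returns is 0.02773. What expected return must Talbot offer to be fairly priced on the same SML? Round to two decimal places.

7.78%

MRP = (16.60% − 7.85%) / (2.02 − 0.54) = 5.9122%
R_f = 7.85% − 0.54 × 5.9122% = 4.6574%
β_Talbot = Cov / Var(R_m) = 0.01464 / 0.02773 = 0.5279
E(R_Talbot) = R_f + β × MRP = 4.6574% + 0.5279 × 5.9122% = 7.78%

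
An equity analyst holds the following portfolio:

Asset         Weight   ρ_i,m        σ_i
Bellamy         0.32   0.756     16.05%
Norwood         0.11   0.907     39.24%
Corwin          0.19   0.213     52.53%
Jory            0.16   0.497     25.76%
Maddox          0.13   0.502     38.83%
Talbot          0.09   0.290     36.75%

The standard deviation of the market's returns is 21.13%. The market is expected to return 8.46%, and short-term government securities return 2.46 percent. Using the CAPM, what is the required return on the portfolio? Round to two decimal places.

6.85%

β_Bellamy = 0.756 × 16.05% / 21.13% = 0.5742
β_Norwood = 0.907 × 39.24% / 21.13% = 1.6844
β_Corwin = 0.213 × 52.53% / 21.13% = 0.5295
β_Jory = 0.497 × 25.76% / 21.13% = 0.6059
β_Maddox = 0.502 × 38.83% / 21.13% = 0.9225
β_Talbot = 0.290 × 36.75% / 21.13% = 0.5044
β_P = Σ w_i β_i = 0.32×0.5742 + 0.11×1.6844 + 0.19×0.5295 + 0.16×0.6059 + 0.13×0.9225 + 0.09×0.5044 = 0.7319
MRP = 8.46% − 2.46% = 6.00%
E(R_P) = R_f + β_P × MRP = 2.46% + 0.7319 × 6.00% = 6.85%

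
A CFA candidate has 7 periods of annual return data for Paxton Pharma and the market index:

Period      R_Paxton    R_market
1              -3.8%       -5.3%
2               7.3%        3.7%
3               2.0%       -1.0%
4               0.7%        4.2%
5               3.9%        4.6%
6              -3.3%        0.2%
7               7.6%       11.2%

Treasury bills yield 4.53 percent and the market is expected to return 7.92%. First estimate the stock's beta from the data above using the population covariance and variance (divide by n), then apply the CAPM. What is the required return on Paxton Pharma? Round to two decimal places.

6.91%

Mean R_i = (-3.8 + 7.3 + 2.0 + 0.7 + 3.9 − 3.3 + 7.6) / 7 = 2.0571%
Mean R_m = (-5.3 + 3.7 − 1.0 + 4.2 + 4.6 + 0.2 + 11.2) / 7 = 2.5143%
Σ(R_i − R̄_i)(R_m − R̄_m) = 114.2843  ⇒  Cov = 114.2843 / 7 = 16.3263
Σ(R_m − R̄_m)² = 162.8086  ⇒  Var(R_m) = 162.8086 / 7 = 23.2584
β = Cov / Var(R_m) = 16.3263 / 23.2584 = 0.7020
MRP = 7.92% − 4.53% = 3.39%
E(R) = R_f + β × MRP = 4.53% + 0.7020 × 3.39% = 6.91%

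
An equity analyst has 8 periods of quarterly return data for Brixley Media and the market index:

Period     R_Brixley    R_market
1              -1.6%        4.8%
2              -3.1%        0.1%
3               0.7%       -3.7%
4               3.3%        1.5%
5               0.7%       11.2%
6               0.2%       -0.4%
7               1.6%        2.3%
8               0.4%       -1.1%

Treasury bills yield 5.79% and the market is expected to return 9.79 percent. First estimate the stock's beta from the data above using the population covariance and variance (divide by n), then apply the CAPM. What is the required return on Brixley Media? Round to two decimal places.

5.83%

Mean R_i = (-1.6 − 3.1 + 0.7 + 3.3 + 0.7 + 0.2 + 1.6 + 0.4) / 8 = 0.2750%
Mean R_m = (4.8 + 0.1 − 3.7 + 1.5 + 11.2 − 0.4 + 2.3 − 1.1) / 8 = 1.8375%
Σ(R_i − R̄_i)(R_m − R̄_m) = 1.3275  ⇒  Cov = 1.3275 / 8 = 0.1659
Σ(R_m − R̄_m)² = 144.0788  ⇒  Var(R_m) = 144.0788 / 8 = 18.0099
β = Cov / Var(R_m) = 0.1659 / 18.0099 = 0.0092
MRP = 9.79% − 5.79% = 4.00%
E(R) = R_f + β × MRP = 5.79% + 0.0092 × 4.00% = 5.83%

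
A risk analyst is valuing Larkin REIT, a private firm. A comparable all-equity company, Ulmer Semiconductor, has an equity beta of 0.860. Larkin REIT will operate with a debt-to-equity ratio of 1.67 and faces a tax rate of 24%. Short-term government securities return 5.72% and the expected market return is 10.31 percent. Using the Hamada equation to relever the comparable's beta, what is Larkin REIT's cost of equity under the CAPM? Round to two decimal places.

14.68%

β_L = β_U × [1 + (1 − t)(D/E)] = 0.860 × [1 + (1 − 0.24) × 1.67]
    = 0.860 × [1 + 0.76 × 1.67] = 0.860 × 2.2692 = 1.9515
MRP = 10.31% − 5.72% = 4.59%
E(R) = R_f + β_L × MRP = 5.72% + 1.9515 × 4.59% = 14.68%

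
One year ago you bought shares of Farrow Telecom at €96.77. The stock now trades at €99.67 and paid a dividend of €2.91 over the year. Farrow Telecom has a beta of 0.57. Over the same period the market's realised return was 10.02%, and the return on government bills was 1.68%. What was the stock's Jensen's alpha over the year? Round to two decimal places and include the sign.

-0.43%

Realised HPR = (P1 + D1 − P0) / P0 = (99.67 + 2.91 − 96.77) / 96.77 = 5.81 / 96.77 = 6.0039%
MRP = 10.02% − 1.68% = 8.34%
CAPM required = R_f + β·MRP = 1.68% + 0.57 × 8.34% = 6.4338%
α = realised − required = 6.0039% − 6.4338% = -0.43%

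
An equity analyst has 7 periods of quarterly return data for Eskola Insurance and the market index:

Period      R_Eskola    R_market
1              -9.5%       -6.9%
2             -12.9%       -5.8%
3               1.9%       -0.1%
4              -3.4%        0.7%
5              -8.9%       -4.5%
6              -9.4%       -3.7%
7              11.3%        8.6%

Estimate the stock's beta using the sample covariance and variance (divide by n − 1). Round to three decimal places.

1.518

Mean R_i = (-9.5 − 12.9 + 1.9 − 3.4 − 8.9 − 9.4 + 11.3) / 7 = -4.4143%
Mean R_m = (-6.9 − 5.8 − 0.1 + 0.7 − 4.5 − 3.7 + 8.6) / 7 = -1.6714%
Σ(R_i − R̄_i)(R_m − R̄_m) = 258.1629  ⇒  Cov = 258.1629 / 6 = 43.0272
Σ(R_m − R̄_m)² = 170.0943  ⇒  Var(R_m) = 170.0943 / 6 = 28.3491
β = Cov / Var(R_m) = 43.0272 / 28.3491 = 1.5178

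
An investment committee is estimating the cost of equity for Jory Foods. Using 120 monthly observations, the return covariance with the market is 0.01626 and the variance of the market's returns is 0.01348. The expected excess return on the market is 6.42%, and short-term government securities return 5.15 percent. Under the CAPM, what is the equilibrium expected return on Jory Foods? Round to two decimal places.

12.89%

β = Cov(R_i, R_m) / Var(R_m) = 0.01626 / 0.01348 = 1.2062
E(R) = R_f + β × MRP = 5.15% + 1.2062 × 6.42% = 12.89%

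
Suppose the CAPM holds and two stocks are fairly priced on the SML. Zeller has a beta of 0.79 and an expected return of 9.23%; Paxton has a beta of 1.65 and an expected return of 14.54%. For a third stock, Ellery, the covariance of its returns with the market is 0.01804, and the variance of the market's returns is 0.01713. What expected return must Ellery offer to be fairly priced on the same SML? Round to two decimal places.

MRP = (14.54% − 9.23%) / (1.65 − 0.79) = 6.1744%
R_f = 9.23% − 0.79 × 6.1744% = 4.3522%
β_Ellery = Cov / Var(R_m) = 0.01804 / 0.01713 = 1.0531
E(R_Ellery) = R_f + β × MRP = 4.3522% + 1.0531 × 6.1744% = 10.85%

10.85%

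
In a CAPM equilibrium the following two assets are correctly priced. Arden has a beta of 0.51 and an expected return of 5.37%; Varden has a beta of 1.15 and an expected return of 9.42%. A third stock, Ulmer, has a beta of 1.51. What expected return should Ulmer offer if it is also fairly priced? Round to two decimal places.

11.70%

MRP (SML slope) = (9.42% − 5.37%) / (1.15 − 0.51) = 4.05% / 0.64 = 6.3281%
R_f (intercept) = 5.37% − 0.51 × 6.3281% = 2.1427%
E(R_Ulmer) = R_f + β × MRP = 2.1427% + 1.51 × 6.3281% = 11.70%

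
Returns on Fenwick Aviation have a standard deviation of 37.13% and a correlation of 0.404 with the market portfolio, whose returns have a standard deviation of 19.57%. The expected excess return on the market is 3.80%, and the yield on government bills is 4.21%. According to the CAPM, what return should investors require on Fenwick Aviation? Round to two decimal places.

β = ρ × σ_i / σ_m = 0.404 × 37.13% / 19.57% = 0.7665
E(R) = 4.21% + 0.7665 × 3.80% = 7.12%

7.12%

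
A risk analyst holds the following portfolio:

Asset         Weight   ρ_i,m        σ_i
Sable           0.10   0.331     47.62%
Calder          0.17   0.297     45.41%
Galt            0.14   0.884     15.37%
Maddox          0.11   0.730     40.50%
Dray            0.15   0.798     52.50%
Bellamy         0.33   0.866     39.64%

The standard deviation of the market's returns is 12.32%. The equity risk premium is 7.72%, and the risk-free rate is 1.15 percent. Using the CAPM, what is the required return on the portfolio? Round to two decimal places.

β_Sable = 0.331 × 47.62% / 12.32% = 1.2794
β_Calder = 0.297 × 45.41% / 12.32% = 1.0947
β_Galt = 0.884 × 15.37% / 12.32% = 1.1028
β_Maddox = 0.730 × 40.50% / 12.32% = 2.3998
β_Dray = 0.798 × 52.50% / 12.32% = 3.4006
β_Bellamy = 0.866 × 39.64% / 12.32% = 2.7864
β_P = Σ w_i β_i = 0.10×1.2794 + 0.17×1.0947 + 0.14×1.1028 + 0.11×2.3998 + 0.15×3.4006 + 0.33×2.7864 = 2.1620
E(R_P) = R_f + β_P × MRP = 1.15% + 2.1620 × 7.72% = 17.84%

17.84%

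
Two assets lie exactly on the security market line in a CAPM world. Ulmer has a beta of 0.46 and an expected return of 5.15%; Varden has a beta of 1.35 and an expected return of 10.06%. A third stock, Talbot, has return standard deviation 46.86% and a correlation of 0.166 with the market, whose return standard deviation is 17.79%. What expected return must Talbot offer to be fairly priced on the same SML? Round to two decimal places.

MRP = (10.06% − 5.15%) / (1.35 − 0.46) = 5.5169%
R_f = 5.15% − 0.46 × 5.5169% = 2.6122%
β_Talbot = ρ·σ_i/σ_m = 0.166 × 46.86 / 17.79 = 0.4373
E(R_Talbot) = R_f + β × MRP = 2.6122% + 0.4373 × 5.5169% = 5.02%

5.02%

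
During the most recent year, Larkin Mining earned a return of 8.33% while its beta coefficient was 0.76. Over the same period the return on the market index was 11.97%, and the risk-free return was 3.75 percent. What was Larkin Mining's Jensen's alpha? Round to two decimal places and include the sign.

Market excess return = 11.97% − 3.75% = 8.22%
CAPM benchmark = R_f + β(R_m − R_f) = 3.75% + 0.76 × 8.22% = 9.9972%
α = actual − benchmark = 8.33% − 9.9972% = -1.67%

-1.67%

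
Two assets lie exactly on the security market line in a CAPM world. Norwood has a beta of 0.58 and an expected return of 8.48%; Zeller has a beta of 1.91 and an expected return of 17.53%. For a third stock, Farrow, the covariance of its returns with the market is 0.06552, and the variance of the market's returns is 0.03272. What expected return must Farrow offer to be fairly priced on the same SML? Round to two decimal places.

MRP = (17.53% − 8.48%) / (1.91 − 0.58) = 6.8045%
R_f = 8.48% − 0.58 × 6.8045% = 4.5334%
β_Farrow = Cov / Var(R_m) = 0.06552 / 0.03272 = 2.0024
E(R_Farrow) = R_f + β × MRP = 4.5334% + 2.0024 × 6.8045% = 18.16%

18.16%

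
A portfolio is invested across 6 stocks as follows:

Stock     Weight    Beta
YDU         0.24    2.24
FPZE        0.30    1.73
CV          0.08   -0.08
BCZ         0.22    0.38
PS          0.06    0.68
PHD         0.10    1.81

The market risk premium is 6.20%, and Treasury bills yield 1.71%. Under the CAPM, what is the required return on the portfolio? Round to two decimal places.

10.11%

β_P = Σ w_i β_i = 0.24×2.24 + 0.30×1.73 + 0.08×-0.08 + 0.22×0.38 + 0.06×0.68 + 0.10×1.81 = 1.3556
E(R_P) = R_f + β_P × MRP = 1.71% + 1.3556 × 6.20% = 10.11%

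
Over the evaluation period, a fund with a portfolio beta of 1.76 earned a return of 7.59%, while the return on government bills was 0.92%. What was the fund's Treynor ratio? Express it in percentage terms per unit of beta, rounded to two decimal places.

3.79%

Treynor = (R_P − R_f) / β_P = (7.59% − 0.92%) / 1.7600 = 6.67% / 1.7600 = 3.79%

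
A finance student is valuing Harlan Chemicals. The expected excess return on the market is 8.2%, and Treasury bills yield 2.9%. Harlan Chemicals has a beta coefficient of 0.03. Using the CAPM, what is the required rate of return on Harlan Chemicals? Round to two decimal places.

3.15%

E(R) = R_f + β × MRP = 2.9% + 0.03 × 8.2% = 3.15%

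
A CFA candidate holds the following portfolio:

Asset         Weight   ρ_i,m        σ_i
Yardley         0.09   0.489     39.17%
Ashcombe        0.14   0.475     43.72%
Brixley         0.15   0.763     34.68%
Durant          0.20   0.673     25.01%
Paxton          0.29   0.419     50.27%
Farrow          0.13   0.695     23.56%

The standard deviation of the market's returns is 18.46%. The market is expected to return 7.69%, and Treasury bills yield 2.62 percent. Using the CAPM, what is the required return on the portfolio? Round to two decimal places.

8.17%

β_Yardley = 0.489 × 39.17% / 18.46% = 1.0376
β_Ashcombe = 0.475 × 43.72% / 18.46% = 1.1250
β_Brixley = 0.763 × 34.68% / 18.46% = 1.4334
β_Durant = 0.673 × 25.01% / 18.46% = 0.9118
β_Paxton = 0.419 × 50.27% / 18.46% = 1.1410
β_Farrow = 0.695 × 23.56% / 18.46% = 0.8870
β_P = Σ w_i β_i = 0.09×1.0376 + 0.14×1.1250 + 0.15×1.4334 + 0.20×0.9118 + 0.29×1.1410 + 0.13×0.8870 = 1.0945
MRP = 7.69% − 2.62% = 5.07%
E(R_P) = R_f + β_P × MRP = 2.62% + 1.0945 × 5.07% = 8.17%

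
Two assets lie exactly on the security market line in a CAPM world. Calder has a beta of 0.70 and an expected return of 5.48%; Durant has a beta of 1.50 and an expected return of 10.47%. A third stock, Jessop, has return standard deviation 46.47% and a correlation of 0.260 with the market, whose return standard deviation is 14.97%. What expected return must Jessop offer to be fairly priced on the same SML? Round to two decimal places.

MRP = (10.47% − 5.48%) / (1.50 − 0.70) = 6.2375%
R_f = 5.48% − 0.70 × 6.2375% = 1.1138%
β_Jessop = ρ·σ_i/σ_m = 0.260 × 46.47 / 14.97 = 0.8071
E(R_Jessop) = R_f + β × MRP = 1.1138% + 0.8071 × 6.2375% = 6.15%

6.15%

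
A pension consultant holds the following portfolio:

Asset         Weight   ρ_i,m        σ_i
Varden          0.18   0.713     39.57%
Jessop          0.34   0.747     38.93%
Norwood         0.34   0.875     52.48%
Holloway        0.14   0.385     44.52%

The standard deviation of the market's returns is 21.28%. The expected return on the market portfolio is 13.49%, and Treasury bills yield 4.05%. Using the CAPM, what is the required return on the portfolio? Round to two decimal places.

β_Varden = 0.713 × 39.57% / 21.28% = 1.3258
β_Jessop = 0.747 × 38.93% / 21.28% = 1.3666
β_Norwood = 0.875 × 52.48% / 21.28% = 2.1579
β_Holloway = 0.385 × 44.52% / 21.28% = 0.8055
β_P = Σ w_i β_i = 0.18×1.3258 + 0.34×1.3666 + 0.34×2.1579 + 0.14×0.8055 = 1.5497
MRP = 13.49% − 4.05% = 9.44%
E(R_P) = R_f + β_P × MRP = 4.05% + 1.5497 × 9.44% = 18.68%

18.68%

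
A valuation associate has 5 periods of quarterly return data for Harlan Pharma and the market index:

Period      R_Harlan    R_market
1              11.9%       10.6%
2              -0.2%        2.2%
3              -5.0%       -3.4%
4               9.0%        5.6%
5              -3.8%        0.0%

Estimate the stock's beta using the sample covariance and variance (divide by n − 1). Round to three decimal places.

Mean R_i = (11.9 − 0.2 − 5.0 + 9.0 − 3.8) / 5 = 2.3800%
Mean R_m = (10.6 + 2.2 − 3.4 + 5.6 + 0.0) / 5 = 3.0000%
Σ(R_i − R̄_i)(R_m − R̄_m) = 157.4000  ⇒  Cov = 157.4000 / 4 = 39.3500
Σ(R_m − R̄_m)² = 115.1200  ⇒  Var(R_m) = 115.1200 / 4 = 28.7800
β = Cov / Var(R_m) = 39.3500 / 28.7800 = 1.3673

1.367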